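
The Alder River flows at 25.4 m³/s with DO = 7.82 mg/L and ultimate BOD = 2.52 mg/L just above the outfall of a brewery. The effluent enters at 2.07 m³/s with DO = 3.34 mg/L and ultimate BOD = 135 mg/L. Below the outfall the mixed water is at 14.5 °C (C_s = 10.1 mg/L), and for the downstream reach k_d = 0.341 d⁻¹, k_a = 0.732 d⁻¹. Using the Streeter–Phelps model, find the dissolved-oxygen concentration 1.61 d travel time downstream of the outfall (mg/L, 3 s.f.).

Mixed DO = (25.4×7.82 + 2.07×3.34)/(25.4+2.07) = 205.5/27.47 = 7.482 mg/L.
Mixed L₀ = (25.4×2.52 + 2.07×135)/(27.47) = 343.5/27.47 = 12.50 mg/L.
Initial deficit D₀ = C_s − DO₀ = 10.1 − 7.482 = 2.618 mg/L.
D(1.61) = [0.341×12.50/(0.732−0.341)](e^(−0.341×1.61) − e^(−0.732×1.61)) + 2.618 e^(−0.732×1.61)
= 10.90 × (0.5775 − 0.3077) + 2.618 × 0.3077 = 3.747 mg/L.
DO = 10.1 − 3.747 = 6.353 mg/L.

DO ≈ 6.35 mg/L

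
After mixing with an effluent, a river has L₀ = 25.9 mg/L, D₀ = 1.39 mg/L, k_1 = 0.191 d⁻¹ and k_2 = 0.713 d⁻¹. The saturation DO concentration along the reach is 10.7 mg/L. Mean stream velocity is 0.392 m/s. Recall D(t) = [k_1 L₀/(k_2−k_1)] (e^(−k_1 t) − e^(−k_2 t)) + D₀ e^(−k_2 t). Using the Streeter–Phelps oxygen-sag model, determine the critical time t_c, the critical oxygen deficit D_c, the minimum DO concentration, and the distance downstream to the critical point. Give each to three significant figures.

t_c ≈ 2.22 d; D_c ≈ 4.54 mg/L; min DO ≈ 6.16 mg/L; x_c ≈ 75.2 km

With k_2/k_1 = 3.733 and 1 − D₀(k_2−k_1)/(k_1 L₀) = 0.8533,
t_c = ln(3.733 × 0.8533) / (0.713 − 0.191) = ln(3.185) / 0.5220 = 1.159/0.5220 = 2.220 d.
L(t_c) = L₀ e^(−k_1 t_c) = 25.9 × 0.6545 = 16.95 mg/L, and at the critical point k_2 D_c = k_1 L, so D_c = (0.191/0.713) × 16.95 = 4.541 mg/L.
Minimum DO = C_s − D_c = 10.7 − 4.541 = 6.159 mg/L.
x_c = v t_c = 0.392 m/s × 2.220 d × 86400 s/d = 75170 m ≈ 75.2 km.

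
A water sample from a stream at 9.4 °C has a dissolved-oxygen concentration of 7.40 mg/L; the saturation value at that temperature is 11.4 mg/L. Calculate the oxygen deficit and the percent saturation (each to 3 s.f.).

D ≈ 4.00 mg/L; 64.9 % saturation

D = C_s − C = 11.4 − 7.40 = 4.00 mg/L.
% saturation = 7.40/11.4 × 100 = 64.9 %.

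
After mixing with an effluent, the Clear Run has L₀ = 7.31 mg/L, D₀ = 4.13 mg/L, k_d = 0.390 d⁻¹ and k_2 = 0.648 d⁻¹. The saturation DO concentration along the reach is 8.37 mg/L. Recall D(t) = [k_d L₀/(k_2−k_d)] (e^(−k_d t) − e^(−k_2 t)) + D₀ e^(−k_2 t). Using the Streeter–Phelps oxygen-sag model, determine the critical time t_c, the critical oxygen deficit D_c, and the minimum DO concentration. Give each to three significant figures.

t_c ≈ 0.154 d; D_c ≈ 4.14 mg/L; min DO ≈ 4.23 mg/L

At the critical point dD/dt = 0, so k_d L₀ e^(−k_d t) = k_2 D. Substituting D(t) from the Streeter–Phelps equation and solving for t gives
t_c = ln[(k_2/k_d)(1 − D₀(k_2−k_d)/(k_d L₀))] / (k_2−k_d).
Here k_2−k_d = 0.2580 d⁻¹ and 1 − D₀(k_2−k_d)/(k_d L₀) = 1 − 4.13×0.2580/(0.390×7.31) = 0.6262, so
t_c = ln(1.662 × 0.6262) / 0.2580 = 0.03973 / 0.2580 = 0.1540 d.
D_c = (k_d/k_2) L₀ e^(−k_d t_c) = (0.390/0.648) × 7.31 × e^(−0.390×0.1540) = 0.6019 × 7.31 × 0.9417 = 4.143 mg/L.
Minimum DO = C_s − D_c = 8.37 − 4.143 = 4.227 mg/L.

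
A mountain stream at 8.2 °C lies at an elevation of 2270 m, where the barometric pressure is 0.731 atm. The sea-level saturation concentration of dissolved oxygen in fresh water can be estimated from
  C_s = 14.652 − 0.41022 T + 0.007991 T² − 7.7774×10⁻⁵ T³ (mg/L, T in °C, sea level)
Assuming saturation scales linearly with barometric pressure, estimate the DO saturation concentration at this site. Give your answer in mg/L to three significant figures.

At sea level: C_s = 14.652 − 0.41022×8.2 + 0.007991×8.2² − 7.7774×10⁻⁵×8.2³ = 11.78 mg/L.
Pressure correction: C_s' = 11.78 × 0.731 = 8.613 mg/L.

C_s ≈ 8.61 mg/L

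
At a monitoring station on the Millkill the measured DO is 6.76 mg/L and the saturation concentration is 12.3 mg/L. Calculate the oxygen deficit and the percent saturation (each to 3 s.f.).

D = C_s − C = 12.3 − 6.76 = 5.54 mg/L.
% saturation = 6.76/12.3 × 100 = 55.0 %.

D ≈ 5.54 mg/L; 55.0 % saturation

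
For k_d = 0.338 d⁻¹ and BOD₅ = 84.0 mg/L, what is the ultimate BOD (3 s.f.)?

BOD₅ = L₀(1 − e^(−5k_d)) ⇒ L₀ = BOD₅ / (1 − e^(−5×0.338))
= 84.0 / (1 − 0.1845) = 84.0 / 0.8155 = 103.0 mg/L.

L₀ ≈ 103 mg/L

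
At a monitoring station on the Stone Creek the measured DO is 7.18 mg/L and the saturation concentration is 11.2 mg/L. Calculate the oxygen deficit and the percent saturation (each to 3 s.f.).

D = C_s − C = 11.2 − 7.18 = 4.02 mg/L.
% saturation = 7.18/11.2 × 100 = 64.1 %.

D ≈ 4.02 mg/L; 64.1 % saturation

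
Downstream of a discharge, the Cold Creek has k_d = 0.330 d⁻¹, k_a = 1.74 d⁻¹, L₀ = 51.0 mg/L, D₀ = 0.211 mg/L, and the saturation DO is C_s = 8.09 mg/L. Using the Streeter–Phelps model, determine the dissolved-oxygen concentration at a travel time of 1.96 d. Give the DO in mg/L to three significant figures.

k_d L₀/(k_a−k_d) = 0.330×51.0/(1.74−0.330) = 16.83/1.410 = 11.94 mg/L.
e^(−k_d t) = e^(−0.330×1.960) = 0.5237; e^(−k_a t) = e^(−1.74×1.960) = 0.03303.
D = 11.94 × (0.5237 − 0.03303) + 0.211 × 0.03303 = 5.857 + 0.006969 = 5.864 mg/L.
DO = C_s − D = 8.09 − 5.864 = 2.226 mg/L.

DO ≈ 2.23 mg/L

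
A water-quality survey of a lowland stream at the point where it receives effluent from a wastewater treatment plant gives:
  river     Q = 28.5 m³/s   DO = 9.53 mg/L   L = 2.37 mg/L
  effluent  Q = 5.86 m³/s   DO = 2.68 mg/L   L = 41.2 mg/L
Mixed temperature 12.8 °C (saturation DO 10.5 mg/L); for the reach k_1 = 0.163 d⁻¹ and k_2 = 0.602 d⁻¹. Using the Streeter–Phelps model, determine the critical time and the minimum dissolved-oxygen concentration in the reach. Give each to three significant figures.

Mixed DO = (28.5×9.53 + 5.86×2.68)/(28.5+5.86) = 287.3/34.36 = 8.362 mg/L.
Mixed L₀ = (28.5×2.37 + 5.86×41.2)/(34.36) = 309.0/34.36 = 8.992 mg/L.
Initial deficit D₀ = C_s − DO₀ = 10.5 − 8.362 = 2.138 mg/L.
t_c = (1/0.4390) ln[(0.602/0.163)(1 − 2.138×0.4390/(0.163×8.992))] = 2.278 × ln(1.328) = 0.6462 d.
D_c = (0.163/0.602) × 8.992 × e^(−0.163×0.6462) = 0.2708 × 8.992 × 0.9000 = 2.191 mg/L.
Minimum DO = 10.5 − 2.191 = 8.309 mg/L.

t_c ≈ 0.646 d; minimum DO ≈ 8.31 mg/L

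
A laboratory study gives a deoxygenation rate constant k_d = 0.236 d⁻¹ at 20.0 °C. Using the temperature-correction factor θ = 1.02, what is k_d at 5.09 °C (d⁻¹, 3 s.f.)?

k_d ≈ 0.176 d⁻¹

k_d(T₂) = k_d(T₁) · θ^(T₂−T₁) = 0.236 × 1.02^(5.09−20.0)
= 0.236 × 1.02^-14.9 = 0.236 × 0.7443 = 0.1757 d⁻¹.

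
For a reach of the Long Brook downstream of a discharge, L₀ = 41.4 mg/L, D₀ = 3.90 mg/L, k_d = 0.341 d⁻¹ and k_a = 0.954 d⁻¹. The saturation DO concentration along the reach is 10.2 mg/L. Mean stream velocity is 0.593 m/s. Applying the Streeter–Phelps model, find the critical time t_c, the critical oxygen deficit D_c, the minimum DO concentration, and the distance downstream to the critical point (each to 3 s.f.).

At the critical point dD/dt = 0, so k_d L₀ e^(−k_d t) = k_a D. Substituting D(t) from the Streeter–Phelps equation and solving for t gives
t_c = ln[(k_a/k_d)(1 − D₀(k_a−k_d)/(k_d L₀))] / (k_a−k_d).
Here k_a−k_d = 0.6130 d⁻¹ and 1 − D₀(k_a−k_d)/(k_d L₀) = 1 − 3.90×0.6130/(0.341×41.4) = 0.8307, so
t_c = ln(2.798 × 0.8307) / 0.6130 = 0.8432 / 0.6130 = 1.376 d.
D_c = (k_d/k_a) L₀ e^(−k_d t_c) = (0.341/0.954) × 41.4 × e^(−0.341×1.376) = 0.3574 × 41.4 × 0.6256 = 9.257 mg/L.
Minimum DO = C_s − D_c = 10.2 − 9.257 = 0.9426 mg/L.
x_c = v t_c = 0.593 m/s × 1.376 d × 86400 s/d = 70480 m ≈ 70.5 km.

t_c ≈ 1.38 d; D_c ≈ 9.26 mg/L; min DO ≈ 0.943 mg/L; x_c ≈ 70.5 km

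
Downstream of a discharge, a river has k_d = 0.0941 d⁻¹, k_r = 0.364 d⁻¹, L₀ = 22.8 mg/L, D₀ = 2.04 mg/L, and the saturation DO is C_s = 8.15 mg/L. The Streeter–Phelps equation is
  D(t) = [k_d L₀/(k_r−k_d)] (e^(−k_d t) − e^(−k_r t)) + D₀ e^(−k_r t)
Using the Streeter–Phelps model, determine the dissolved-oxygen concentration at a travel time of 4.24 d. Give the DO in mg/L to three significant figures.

DO ≈ 4.08 mg/L

k_d L₀/(k_r−k_d) = 0.0941×22.8/(0.364−0.0941) = 2.145/0.2699 = 7.949 mg/L.
e^(−k_d t) = e^(−0.0941×4.240) = 0.6710; e^(−k_r t) = e^(−0.364×4.240) = 0.2137.
D = 7.949 × (0.6710 − 0.2137) + 2.04 × 0.2137 = 3.635 + 0.4359 = 4.071 mg/L.
DO = C_s − D = 8.15 − 4.071 = 4.079 mg/L.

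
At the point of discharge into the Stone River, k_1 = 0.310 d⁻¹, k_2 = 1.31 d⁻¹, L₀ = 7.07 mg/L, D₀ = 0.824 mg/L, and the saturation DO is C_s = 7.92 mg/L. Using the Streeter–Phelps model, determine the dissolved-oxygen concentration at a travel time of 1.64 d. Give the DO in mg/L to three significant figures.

k_1 L₀/(k_2−k_1) = 0.310×7.07/(1.31−0.310) = 2.192/1.000 = 2.192 mg/L.
e^(−k_1 t) = e^(−0.310×1.640) = 0.6015; e^(−k_2 t) = e^(−1.31×1.640) = 0.1167.
D = 2.192 × (0.6015 − 0.1167) + 0.824 × 0.1167 = 1.063 + 0.09614 = 1.159 mg/L.
DO = C_s − D = 7.92 − 1.159 = 6.761 mg/L.

DO ≈ 6.76 mg/L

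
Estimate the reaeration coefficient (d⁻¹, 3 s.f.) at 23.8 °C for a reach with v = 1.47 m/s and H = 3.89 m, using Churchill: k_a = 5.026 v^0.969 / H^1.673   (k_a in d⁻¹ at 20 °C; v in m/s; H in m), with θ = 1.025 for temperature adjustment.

k_a(20) = 5.026 × 1.47^0.969 / 3.89^1.673 = 5.026 × 1.453 / 9.705 = 0.7523 d⁻¹.
k_a(23.8) = 0.7523 × 1.025^(23.8−20) = 0.7523 × 1.098 = 0.8263 d⁻¹.

k_a ≈ 0.826 d⁻¹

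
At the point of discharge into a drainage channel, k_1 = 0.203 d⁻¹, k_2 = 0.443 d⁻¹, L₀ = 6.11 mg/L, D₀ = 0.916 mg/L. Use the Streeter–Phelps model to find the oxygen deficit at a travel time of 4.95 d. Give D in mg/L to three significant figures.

k_1 L₀/(k_2−k_1) = 0.203×6.11/(0.443−0.203) = 1.240/0.2400 = 5.168 mg/L.
e^(−k_1 t) = e^(−0.203×4.950) = 0.3661; e^(−k_2 t) = e^(−0.443×4.950) = 0.1116.
D = 5.168 × (0.3661 − 0.1116) + 0.916 × 0.1116 = 1.315 + 0.1022 = 1.417 mg/L.

D ≈ 1.42 mg/L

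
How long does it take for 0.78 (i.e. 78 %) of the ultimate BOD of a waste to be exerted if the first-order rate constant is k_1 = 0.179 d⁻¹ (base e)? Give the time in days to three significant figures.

y/L₀ = 1 − e^(−k_1 t) = 0.78 ⇒ e^(−k_1 t) = 0.220
t = −ln(0.220) / 0.179 = 1.514 / 0.179 = 8.459 d.

t ≈ 8.46 d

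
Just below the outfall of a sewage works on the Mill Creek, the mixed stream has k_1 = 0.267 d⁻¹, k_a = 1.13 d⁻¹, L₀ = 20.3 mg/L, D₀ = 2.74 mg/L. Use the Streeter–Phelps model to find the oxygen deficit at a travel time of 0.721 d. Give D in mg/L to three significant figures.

k_1 L₀/(k_a−k_1) = 0.267×20.3/(1.13−0.267) = 5.420/0.8630 = 6.281 mg/L.
e^(−k_1 t) = e^(−0.267×0.7210) = 0.8249; e^(−k_a t) = e^(−1.13×0.7210) = 0.4428.
D = 6.281 × (0.8249 − 0.4428) + 2.74 × 0.4428 = 2.400 + 1.213 = 3.613 mg/L.

D ≈ 3.61 mg/L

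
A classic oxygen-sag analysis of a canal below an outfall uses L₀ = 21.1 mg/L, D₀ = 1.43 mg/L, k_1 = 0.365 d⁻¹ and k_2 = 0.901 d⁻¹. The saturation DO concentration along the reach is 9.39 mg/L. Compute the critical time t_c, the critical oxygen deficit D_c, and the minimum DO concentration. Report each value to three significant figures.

At the critical point dD/dt = 0, so k_1 L₀ e^(−k_1 t) = k_2 D. Substituting D(t) from the Streeter–Phelps equation and solving for t gives
t_c = ln[(k_2/k_1)(1 − D₀(k_2−k_1)/(k_1 L₀))] / (k_2−k_1).
Here k_2−k_1 = 0.5360 d⁻¹ and 1 − D₀(k_2−k_1)/(k_1 L₀) = 1 − 1.43×0.5360/(0.365×21.1) = 0.9005, so
t_c = ln(2.468 × 0.9005) / 0.5360 = 0.7988 / 0.5360 = 1.490 d.
L(t_c) = L₀ e^(−k_1 t_c) = 21.1 × 0.5805 = 12.25 mg/L, and at the critical point k_2 D_c = k_1 L, so D_c = (0.365/0.901) × 12.25 = 4.962 mg/L.
Minimum DO = C_s − D_c = 9.39 − 4.962 = 4.428 mg/L.

t_c ≈ 1.49 d; D_c ≈ 4.96 mg/L; min DO ≈ 4.43 mg/L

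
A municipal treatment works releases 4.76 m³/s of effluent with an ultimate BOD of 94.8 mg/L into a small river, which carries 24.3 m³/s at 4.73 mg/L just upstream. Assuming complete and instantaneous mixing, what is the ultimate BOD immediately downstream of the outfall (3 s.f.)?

Flow-weighted mixing: C = (Q_r C_r + Q_w C_w)/(Q_r + Q_w)
= (24.3×4.73 + 4.76×94.8)/(24.3 + 4.76) = 566.2/29.06 = 19.48 mg/L.

19.5 mg/L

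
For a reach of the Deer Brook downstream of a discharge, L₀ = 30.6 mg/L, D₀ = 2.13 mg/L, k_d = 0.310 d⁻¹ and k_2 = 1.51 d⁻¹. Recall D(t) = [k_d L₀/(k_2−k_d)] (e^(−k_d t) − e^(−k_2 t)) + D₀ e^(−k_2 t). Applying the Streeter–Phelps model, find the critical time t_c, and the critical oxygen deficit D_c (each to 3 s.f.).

t_c ≈ 1.06 d; D_c ≈ 4.53 mg/L

t_c = [1/(k_2−k_d)] ln[(k_2/k_d)(1 − D₀(k_2−k_d)/(k_d L₀))]
= [1/(1.51−0.310)] ln[(1.51/0.310)(1 − 2.13×1.200/(0.310×30.6))]
= (1/1.200) ln[4.871 × 0.7306] = 0.8333 × ln(3.558) = 0.8333 × 1.269 = 1.058 d.
D_c = (k_d/k_2) L₀ e^(−k_d t_c) = (0.310/1.51) × 30.6 × e^(−0.310×1.058) = 0.2053 × 30.6 × 0.7204 = 4.526 mg/L.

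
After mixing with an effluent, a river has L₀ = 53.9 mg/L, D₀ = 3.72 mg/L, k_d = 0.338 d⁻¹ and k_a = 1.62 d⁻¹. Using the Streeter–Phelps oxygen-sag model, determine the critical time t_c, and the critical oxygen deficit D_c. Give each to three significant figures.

t_c = [1/(k_a−k_d)] ln[(k_a/k_d)(1 − D₀(k_a−k_d)/(k_d L₀))]
= [1/(1.62−0.338)] ln[(1.62/0.338)(1 − 3.72×1.282/(0.338×53.9))]
= (1/1.282) ln[4.793 × 0.7382] = 0.7800 × ln(3.538) = 0.7800 × 1.264 = 0.9857 d.
D_c = (k_d/k_a) L₀ e^(−k_d t_c) = (0.338/1.62) × 53.9 × e^(−0.338×0.9857) = 0.2086 × 53.9 × 0.7167 = 8.059 mg/L.

t_c ≈ 0.986 d; D_c ≈ 8.06 mg/L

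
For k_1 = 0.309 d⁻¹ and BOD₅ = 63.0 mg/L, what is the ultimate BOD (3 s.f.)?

L₀ ≈ 80.1 mg/L

BOD₅ = L₀(1 − e^(−5k_1)) ⇒ L₀ = BOD₅ / (1 − e^(−5×0.309))
= 63.0 / (1 − 0.2133) = 63.0 / 0.7867 = 80.08 mg/L.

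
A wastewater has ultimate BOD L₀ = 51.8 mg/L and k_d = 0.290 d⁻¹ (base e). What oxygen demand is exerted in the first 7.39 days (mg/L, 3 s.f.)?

y ≈ 45.7 mg/L

y_t = L₀(1 − e^(−k_d t)) = 51.8 × (1 − e^(−0.290×7.39))
= 51.8 × (1 − 0.1173) = 51.8 × 0.8827 = 45.72 mg/L.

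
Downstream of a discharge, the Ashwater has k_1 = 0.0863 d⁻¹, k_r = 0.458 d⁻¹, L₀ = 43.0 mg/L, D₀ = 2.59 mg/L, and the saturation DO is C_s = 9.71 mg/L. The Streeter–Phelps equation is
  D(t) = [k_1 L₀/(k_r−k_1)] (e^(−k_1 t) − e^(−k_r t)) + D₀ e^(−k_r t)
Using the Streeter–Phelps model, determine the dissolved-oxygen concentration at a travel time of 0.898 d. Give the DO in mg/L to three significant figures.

DO ≈ 5.37 mg/L

k_1 L₀/(k_r−k_1) = 0.0863×43.0/(0.458−0.0863) = 3.711/0.3717 = 9.984 mg/L.
e^(−k_1 t) = e^(−0.0863×0.8980) = 0.9254; e^(−k_r t) = e^(−0.458×0.8980) = 0.6628.
D = 9.984 × (0.9254 − 0.6628) + 2.59 × 0.6628 = 2.622 + 1.717 = 4.339 mg/L.
DO = C_s − D = 9.71 − 4.339 = 5.371 mg/L.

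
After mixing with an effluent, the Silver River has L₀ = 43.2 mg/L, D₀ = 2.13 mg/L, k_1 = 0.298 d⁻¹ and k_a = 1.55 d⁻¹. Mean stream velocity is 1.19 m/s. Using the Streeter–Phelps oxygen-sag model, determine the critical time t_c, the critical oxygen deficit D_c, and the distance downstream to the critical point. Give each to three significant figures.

t_c ≈ 1.13 d; D_c ≈ 5.93 mg/L; x_c ≈ 116 km

t_c = [1/(k_a−k_1)] ln[(k_a/k_1)(1 − D₀(k_a−k_1)/(k_1 L₀))]
= [1/(1.55−0.298)] ln[(1.55/0.298)(1 − 2.13×1.252/(0.298×43.2))]
= (1/1.252) ln[5.201 × 0.7929] = 0.7987 × ln(4.124) = 0.7987 × 1.417 = 1.132 d.
D_c = (k_1/k_a) L₀ e^(−k_1 t_c) = (0.298/1.55) × 43.2 × e^(−0.298×1.132) = 0.1923 × 43.2 × 0.7137 = 5.928 mg/L.
x_c = v t_c = 1.19 m/s × 1.132 d × 86400 s/d = 116300 m ≈ 116 km.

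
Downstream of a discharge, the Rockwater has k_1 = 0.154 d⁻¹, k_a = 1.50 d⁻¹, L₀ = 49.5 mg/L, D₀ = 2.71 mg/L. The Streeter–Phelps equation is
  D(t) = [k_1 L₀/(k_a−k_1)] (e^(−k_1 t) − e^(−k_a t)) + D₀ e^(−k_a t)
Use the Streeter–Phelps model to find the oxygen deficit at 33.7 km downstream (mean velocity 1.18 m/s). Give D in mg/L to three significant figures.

D ≈ 3.58 mg/L

Travel time t = x/v = 33.7 km / (1.18 m/s) = 33700 m / 1.18 m/s = 28560 s = 0.3305 d.
k_1 L₀/(k_a−k_1) = 0.154×49.5/(1.50−0.154) = 7.623/1.346 = 5.663 mg/L.
e^(−k_1 t) = e^(−0.154×0.3305) = 0.9504; e^(−k_a t) = e^(−1.50×0.3305) = 0.6091.
D = 5.663 × (0.9504 − 0.6091) + 2.71 × 0.6091 = 1.933 + 1.651 = 3.584 mg/L.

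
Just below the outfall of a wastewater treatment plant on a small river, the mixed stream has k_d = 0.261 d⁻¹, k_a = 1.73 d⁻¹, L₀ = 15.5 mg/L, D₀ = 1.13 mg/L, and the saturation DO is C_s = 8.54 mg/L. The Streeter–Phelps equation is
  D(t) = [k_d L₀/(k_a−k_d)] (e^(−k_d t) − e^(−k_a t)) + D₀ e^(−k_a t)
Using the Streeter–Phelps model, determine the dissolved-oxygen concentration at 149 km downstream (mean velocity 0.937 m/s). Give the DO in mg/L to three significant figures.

Travel time t = x/v = 149 km / (0.937 m/s) = 149000 m / 0.937 m/s = 159000 s = 1.840 d.
k_d L₀/(k_a−k_d) = 0.261×15.5/(1.73−0.261) = 4.046/1.469 = 2.754 mg/L.
e^(−k_d t) = e^(−0.261×1.840) = 0.6186; e^(−k_a t) = e^(−1.73×1.840) = 0.04142.
D = 2.754 × (0.6186 − 0.04142) + 1.13 × 0.04142 = 1.589 + 0.04680 = 1.636 mg/L.
DO = C_s − D = 8.54 − 1.636 = 6.904 mg/L.

DO ≈ 6.90 mg/L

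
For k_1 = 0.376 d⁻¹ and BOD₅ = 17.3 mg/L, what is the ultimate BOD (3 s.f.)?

BOD₅ = L₀(1 − e^(−5k_1)) ⇒ L₀ = BOD₅ / (1 − e^(−5×0.376))
= 17.3 / (1 − 0.1526) = 17.3 / 0.8474 = 20.42 mg/L.

L₀ ≈ 20.4 mg/L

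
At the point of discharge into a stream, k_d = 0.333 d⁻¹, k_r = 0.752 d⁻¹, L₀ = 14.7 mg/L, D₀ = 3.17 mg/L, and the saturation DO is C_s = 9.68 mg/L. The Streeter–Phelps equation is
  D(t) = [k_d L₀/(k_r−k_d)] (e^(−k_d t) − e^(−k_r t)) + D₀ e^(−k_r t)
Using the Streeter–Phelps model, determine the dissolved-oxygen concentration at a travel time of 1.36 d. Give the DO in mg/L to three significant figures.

k_d L₀/(k_r−k_d) = 0.333×14.7/(0.752−0.333) = 4.895/0.4190 = 11.68 mg/L.
e^(−k_d t) = e^(−0.333×1.360) = 0.6358; e^(−k_r t) = e^(−0.752×1.360) = 0.3596.
D = 11.68 × (0.6358 − 0.3596) + 3.17 × 0.3596 = 3.227 + 1.140 = 4.367 mg/L.
DO = C_s − D = 9.68 − 4.367 = 5.313 mg/L.

DO ≈ 5.31 mg/L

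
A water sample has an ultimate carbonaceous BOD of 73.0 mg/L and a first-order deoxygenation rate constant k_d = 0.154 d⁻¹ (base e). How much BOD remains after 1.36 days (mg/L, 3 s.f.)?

L_t = L₀ e^(−k_d t) = 73.0 × e^(−0.154×1.36) = 73.0 × 0.8110 = 59.21 mg/L.

L ≈ 59.2 mg/L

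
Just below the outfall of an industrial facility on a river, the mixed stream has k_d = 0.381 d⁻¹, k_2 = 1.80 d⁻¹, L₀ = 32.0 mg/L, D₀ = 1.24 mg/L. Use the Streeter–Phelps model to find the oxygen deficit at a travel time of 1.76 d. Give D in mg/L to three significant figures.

D ≈ 4.08 mg/L

k_d L₀/(k_2−k_d) = 0.381×32.0/(1.80−0.381) = 12.19/1.419 = 8.592 mg/L.
e^(−k_d t) = e^(−0.381×1.760) = 0.5114; e^(−k_2 t) = e^(−1.80×1.760) = 0.04209.
D = 8.592 × (0.5114 − 0.04209) + 1.24 × 0.04209 = 4.033 + 0.05219 = 4.085 mg/L.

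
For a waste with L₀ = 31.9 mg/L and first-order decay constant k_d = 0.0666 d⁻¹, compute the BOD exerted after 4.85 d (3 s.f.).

y_t = L₀(1 − e^(−k_d t)) = 31.9 × (1 − e^(−0.0666×4.85))
= 31.9 × (1 − 0.7240) = 31.9 × 0.2760 = 8.805 mg/L.

y ≈ 8.81 mg/L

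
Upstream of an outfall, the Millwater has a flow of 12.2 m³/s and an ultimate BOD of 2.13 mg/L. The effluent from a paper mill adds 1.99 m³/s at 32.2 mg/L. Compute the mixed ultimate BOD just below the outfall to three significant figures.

6.35 mg/L

Flow-weighted mixing: C = (Q_r C_r + Q_w C_w)/(Q_r + Q_w)
= (12.2×2.13 + 1.99×32.2)/(12.2 + 1.99) = 90.06/14.19 = 6.347 mg/L.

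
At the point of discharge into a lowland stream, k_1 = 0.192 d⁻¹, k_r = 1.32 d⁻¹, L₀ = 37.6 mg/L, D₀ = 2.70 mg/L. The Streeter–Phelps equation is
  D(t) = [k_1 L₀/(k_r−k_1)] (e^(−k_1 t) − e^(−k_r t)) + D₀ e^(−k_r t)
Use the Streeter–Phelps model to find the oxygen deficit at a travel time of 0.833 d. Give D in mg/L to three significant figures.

k_1 L₀/(k_r−k_1) = 0.192×37.6/(1.32−0.192) = 7.219/1.128 = 6.400 mg/L.
e^(−k_1 t) = e^(−0.192×0.8330) = 0.8522; e^(−k_r t) = e^(−1.32×0.8330) = 0.3330.
D = 6.400 × (0.8522 − 0.3330) + 2.70 × 0.3330 = 3.323 + 0.8991 = 4.222 mg/L.

D ≈ 4.22 mg/L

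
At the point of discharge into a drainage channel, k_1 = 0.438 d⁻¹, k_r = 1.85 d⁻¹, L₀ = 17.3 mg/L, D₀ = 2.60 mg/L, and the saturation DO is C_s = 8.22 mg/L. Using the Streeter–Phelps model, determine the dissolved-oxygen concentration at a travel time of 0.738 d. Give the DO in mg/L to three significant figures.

DO ≈ 5.04 mg/L

k_1 L₀/(k_r−k_1) = 0.438×17.3/(1.85−0.438) = 7.577/1.412 = 5.366 mg/L.
e^(−k_1 t) = e^(−0.438×0.7380) = 0.7238; e^(−k_r t) = e^(−1.85×0.7380) = 0.2553.
D = 5.366 × (0.7238 − 0.2553) + 2.60 × 0.2553 = 2.514 + 0.6638 = 3.178 mg/L.
DO = C_s − D = 8.22 − 3.178 = 5.042 mg/L.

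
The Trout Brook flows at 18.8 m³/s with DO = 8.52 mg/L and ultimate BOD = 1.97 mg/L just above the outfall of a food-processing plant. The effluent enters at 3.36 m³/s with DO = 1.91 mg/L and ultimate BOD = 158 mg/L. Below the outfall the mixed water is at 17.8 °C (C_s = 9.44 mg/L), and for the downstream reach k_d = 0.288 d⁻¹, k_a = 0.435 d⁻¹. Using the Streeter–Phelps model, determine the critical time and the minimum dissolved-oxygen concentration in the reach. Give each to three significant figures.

Mixed DO = (18.8×8.52 + 3.36×1.91)/(18.8+3.36) = 166.6/22.16 = 7.518 mg/L.
Mixed L₀ = (18.8×1.97 + 3.36×158)/(22.16) = 567.9/22.16 = 25.63 mg/L.
Initial deficit D₀ = C_s − DO₀ = 9.44 − 7.518 = 1.922 mg/L.
t_c = (1/0.1470) ln[(0.435/0.288)(1 − 1.922×0.1470/(0.288×25.63))] = 6.803 × ln(1.453) = 2.540 d.
D_c = (0.288/0.435) × 25.63 × e^(−0.288×2.540) = 0.6621 × 25.63 × 0.4812 = 8.165 mg/L.
Minimum DO = 9.44 − 8.165 = 1.275 mg/L.

t_c ≈ 2.54 d; minimum DO ≈ 1.28 mg/L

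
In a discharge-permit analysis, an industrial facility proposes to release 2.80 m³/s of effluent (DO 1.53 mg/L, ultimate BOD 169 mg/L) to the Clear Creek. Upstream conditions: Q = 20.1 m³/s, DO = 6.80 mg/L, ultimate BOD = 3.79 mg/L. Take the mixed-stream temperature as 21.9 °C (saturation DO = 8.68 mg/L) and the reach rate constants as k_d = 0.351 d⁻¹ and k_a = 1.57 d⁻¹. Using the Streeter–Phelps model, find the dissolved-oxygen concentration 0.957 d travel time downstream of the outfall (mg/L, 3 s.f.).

Mixed DO = (20.1×6.80 + 2.80×1.53)/(20.1+2.80) = 141.0/22.90 = 6.156 mg/L.
Mixed L₀ = (20.1×3.79 + 2.80×169)/(22.90) = 549.4/22.90 = 23.99 mg/L.
Initial deficit D₀ = C_s − DO₀ = 8.68 − 6.156 = 2.524 mg/L.
D(0.957) = [0.351×23.99/(1.57−0.351)](e^(−0.351×0.957) − e^(−1.57×0.957)) + 2.524 e^(−1.57×0.957)
= 6.908 × (0.7147 − 0.2226) + 2.524 × 0.2226 = 3.961 mg/L.
DO = 8.68 − 3.961 = 4.719 mg/L.

DO ≈ 4.72 mg/L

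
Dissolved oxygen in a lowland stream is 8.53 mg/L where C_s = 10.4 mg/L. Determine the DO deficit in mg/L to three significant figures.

D ≈ 1.87 mg/L

D = C_s − C = 10.4 − 8.53 = 1.87 mg/L.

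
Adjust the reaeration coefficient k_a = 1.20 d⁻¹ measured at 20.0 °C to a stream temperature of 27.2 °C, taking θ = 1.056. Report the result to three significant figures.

k_a(T₂) = k_a(T₁) · θ^(T₂−T₁) = 1.20 × 1.056^(27.2−20.0)
= 1.20 × 1.056^7.20 = 1.20 × 1.480 = 1.776 d⁻¹.

k_a ≈ 1.78 d⁻¹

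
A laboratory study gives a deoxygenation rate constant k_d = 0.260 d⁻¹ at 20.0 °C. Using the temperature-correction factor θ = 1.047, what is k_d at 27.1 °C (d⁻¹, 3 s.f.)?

k_d(T₂) = k_d(T₁) · θ^(T₂−T₁) = 0.260 × 1.047^(27.1−20.0)
= 0.260 × 1.047^7.10 = 0.260 × 1.386 = 0.3602 d⁻¹.

k_d ≈ 0.360 d⁻¹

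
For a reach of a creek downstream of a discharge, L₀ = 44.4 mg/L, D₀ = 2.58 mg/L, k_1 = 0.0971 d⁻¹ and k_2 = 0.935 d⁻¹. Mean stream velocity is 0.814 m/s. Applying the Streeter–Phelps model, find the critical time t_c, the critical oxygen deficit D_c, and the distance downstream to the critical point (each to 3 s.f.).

t_c = [1/(k_2−k_1)] ln[(k_2/k_1)(1 − D₀(k_2−k_1)/(k_1 L₀))]
= [1/(0.935−0.0971)] ln[(0.935/0.0971)(1 − 2.58×0.8379/(0.0971×44.4))]
= (1/0.8379) ln[9.629 × 0.4986] = 1.193 × ln(4.801) = 1.193 × 1.569 = 1.872 d.
D_c = (k_1/k_2) L₀ e^(−k_1 t_c) = (0.0971/0.935) × 44.4 × e^(−0.0971×1.872) = 0.1039 × 44.4 × 0.8338 = 3.844 mg/L.
x_c = v t_c = 0.814 m/s × 1.872 d × 86400 s/d = 131700 m ≈ 132 km.

t_c ≈ 1.87 d; D_c ≈ 3.84 mg/L; x_c ≈ 132 km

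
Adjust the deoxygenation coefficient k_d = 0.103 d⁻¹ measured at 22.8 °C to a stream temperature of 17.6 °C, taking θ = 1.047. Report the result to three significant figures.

k_d ≈ 0.0811 d⁻¹

k_d(T₂) = k_d(T₁) · θ^(T₂−T₁) = 0.103 × 1.047^(17.6−22.8)
= 0.103 × 1.047^-5.20 = 0.103 × 0.7875 = 0.08112 d⁻¹.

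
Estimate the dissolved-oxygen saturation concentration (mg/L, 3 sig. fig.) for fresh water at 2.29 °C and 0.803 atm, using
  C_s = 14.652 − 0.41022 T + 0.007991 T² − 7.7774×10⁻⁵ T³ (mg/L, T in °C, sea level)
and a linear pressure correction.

C_s ≈ 11.0 mg/L

At sea level: C_s = 14.652 − 0.41022×2.29 + 0.007991×2.29² − 7.7774×10⁻⁵×2.29³ = 13.75 mg/L.
Pressure correction: C_s' = 13.75 × 0.803 = 11.04 mg/L.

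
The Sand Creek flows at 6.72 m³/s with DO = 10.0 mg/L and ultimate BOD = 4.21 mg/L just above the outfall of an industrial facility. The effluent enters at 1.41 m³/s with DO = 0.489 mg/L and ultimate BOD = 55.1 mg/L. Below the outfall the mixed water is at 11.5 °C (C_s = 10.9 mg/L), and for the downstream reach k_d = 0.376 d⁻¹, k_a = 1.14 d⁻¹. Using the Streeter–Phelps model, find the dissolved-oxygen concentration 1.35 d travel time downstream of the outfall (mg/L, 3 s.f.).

Mixed DO = (6.72×10.0 + 1.41×0.489)/(6.72+1.41) = 67.89/8.130 = 8.350 mg/L.
Mixed L₀ = (6.72×4.21 + 1.41×55.1)/(8.130) = 106.0/8.130 = 13.04 mg/L.
Initial deficit D₀ = C_s − DO₀ = 10.9 − 8.350 = 2.550 mg/L.
D(1.35) = [0.376×13.04/(1.14−0.376)](e^(−0.376×1.35) − e^(−1.14×1.35)) + 2.550 e^(−1.14×1.35)
= 6.416 × (0.6019 − 0.2146) + 2.550 × 0.2146 = 3.032 mg/L.
DO = 10.9 − 3.032 = 7.868 mg/L.

DO ≈ 7.87 mg/L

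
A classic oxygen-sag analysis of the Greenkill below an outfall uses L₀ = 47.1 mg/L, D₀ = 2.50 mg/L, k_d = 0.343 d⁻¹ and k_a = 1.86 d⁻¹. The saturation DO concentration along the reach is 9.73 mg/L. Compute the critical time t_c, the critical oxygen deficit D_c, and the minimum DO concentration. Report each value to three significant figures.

t_c ≈ 0.938 d; D_c ≈ 6.30 mg/L; min DO ≈ 3.43 mg/L

At the critical point dD/dt = 0, so k_d L₀ e^(−k_d t) = k_a D. Substituting D(t) from the Streeter–Phelps equation and solving for t gives
t_c = ln[(k_a/k_d)(1 − D₀(k_a−k_d)/(k_d L₀))] / (k_a−k_d).
Here k_a−k_d = 1.517 d⁻¹ and 1 − D₀(k_a−k_d)/(k_d L₀) = 1 − 2.50×1.517/(0.343×47.1) = 0.7652, so
t_c = ln(5.423 × 0.7652) / 1.517 = 1.423 / 1.517 = 0.9381 d.
D_c = (k_d/k_a) L₀ e^(−k_d t_c) = (0.343/1.86) × 47.1 × e^(−0.343×0.9381) = 0.1844 × 47.1 × 0.7249 = 6.296 mg/L.
Minimum DO = C_s − D_c = 9.73 − 6.296 = 3.434 mg/L.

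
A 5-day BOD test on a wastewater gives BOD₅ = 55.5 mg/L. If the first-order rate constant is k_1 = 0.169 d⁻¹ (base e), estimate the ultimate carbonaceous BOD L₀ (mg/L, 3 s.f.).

L₀ ≈ 97.3 mg/L

BOD₅ = L₀(1 − e^(−5k_1)) ⇒ L₀ = BOD₅ / (1 − e^(−5×0.169))
= 55.5 / (1 − 0.4296) = 55.5 / 0.5704 = 97.29 mg/L.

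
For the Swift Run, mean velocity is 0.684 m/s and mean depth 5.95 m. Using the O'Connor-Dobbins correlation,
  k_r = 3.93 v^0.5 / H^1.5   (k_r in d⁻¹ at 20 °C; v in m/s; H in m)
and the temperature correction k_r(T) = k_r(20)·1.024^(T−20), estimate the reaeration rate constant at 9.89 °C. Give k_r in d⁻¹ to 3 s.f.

k_r(20) = 3.93 × 0.684^0.5 / 5.95^1.5 = 3.93 × 0.8270 / 14.51 = 0.2239 d⁻¹.
k_r(9.89) = 0.2239 × 1.024^(9.89−20) = 0.2239 × 0.7868 = 0.1762 d⁻¹.

k_r ≈ 0.176 d⁻¹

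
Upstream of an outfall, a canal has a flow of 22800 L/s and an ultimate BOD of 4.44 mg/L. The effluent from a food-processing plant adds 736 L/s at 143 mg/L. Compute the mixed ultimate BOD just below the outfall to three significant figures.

8.77 mg/L

Flow-weighted mixing: C = (Q_r C_r + Q_w C_w)/(Q_r + Q_w)
= (22800×4.44 + 736×143)/(22800 + 736) = 206500/23540 = 8.773 mg/L.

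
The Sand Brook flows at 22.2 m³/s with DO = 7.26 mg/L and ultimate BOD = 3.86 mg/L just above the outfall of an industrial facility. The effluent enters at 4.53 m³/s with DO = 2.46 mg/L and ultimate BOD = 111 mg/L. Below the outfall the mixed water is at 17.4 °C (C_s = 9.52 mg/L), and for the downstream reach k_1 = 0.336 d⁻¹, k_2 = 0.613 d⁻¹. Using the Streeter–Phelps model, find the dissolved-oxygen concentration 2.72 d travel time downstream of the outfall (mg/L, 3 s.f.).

Mixed DO = (22.2×7.26 + 4.53×2.46)/(22.2+4.53) = 172.3/26.73 = 6.447 mg/L.
Mixed L₀ = (22.2×3.86 + 4.53×111)/(26.73) = 588.5/26.73 = 22.02 mg/L.
Initial deficit D₀ = C_s − DO₀ = 9.52 − 6.447 = 3.073 mg/L.
D(2.72) = [0.336×22.02/(0.613−0.336)](e^(−0.336×2.72) − e^(−0.613×2.72)) + 3.073 e^(−0.613×2.72)
= 26.71 × (0.4009 − 0.1887) + 3.073 × 0.1887 = 6.247 mg/L.
DO = 9.52 − 6.247 = 3.273 mg/L.

DO ≈ 3.27 mg/L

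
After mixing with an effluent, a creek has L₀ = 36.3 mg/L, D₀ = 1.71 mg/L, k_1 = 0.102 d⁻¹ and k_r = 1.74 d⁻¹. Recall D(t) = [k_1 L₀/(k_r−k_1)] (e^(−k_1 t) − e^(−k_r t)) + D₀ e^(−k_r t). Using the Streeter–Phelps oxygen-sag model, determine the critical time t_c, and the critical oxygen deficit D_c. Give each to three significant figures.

At the critical point dD/dt = 0, so k_1 L₀ e^(−k_1 t) = k_r D. Substituting D(t) from the Streeter–Phelps equation and solving for t gives
t_c = ln[(k_r/k_1)(1 − D₀(k_r−k_1)/(k_1 L₀))] / (k_r−k_1).
Here k_r−k_1 = 1.638 d⁻¹ and 1 − D₀(k_r−k_1)/(k_1 L₀) = 1 − 1.71×1.638/(0.102×36.3) = 0.2435, so
t_c = ln(17.06 × 0.2435) / 1.638 = 1.424 / 1.638 = 0.8694 d.
L(t_c) = L₀ e^(−k_1 t_c) = 36.3 × 0.9151 = 33.22 mg/L, and at the critical point k_r D_c = k_1 L, so D_c = (0.102/1.74) × 33.22 = 1.947 mg/L.

t_c ≈ 0.869 d; D_c ≈ 1.95 mg/L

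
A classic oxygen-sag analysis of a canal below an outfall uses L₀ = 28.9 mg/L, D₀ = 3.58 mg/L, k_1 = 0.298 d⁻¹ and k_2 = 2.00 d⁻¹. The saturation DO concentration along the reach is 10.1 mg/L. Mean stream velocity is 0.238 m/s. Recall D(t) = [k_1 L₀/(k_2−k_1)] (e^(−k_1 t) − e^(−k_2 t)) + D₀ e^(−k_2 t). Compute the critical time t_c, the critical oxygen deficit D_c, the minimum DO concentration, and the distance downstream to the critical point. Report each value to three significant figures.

At the critical point dD/dt = 0, so k_1 L₀ e^(−k_1 t) = k_2 D. Substituting D(t) from the Streeter–Phelps equation and solving for t gives
t_c = ln[(k_2/k_1)(1 − D₀(k_2−k_1)/(k_1 L₀))] / (k_2−k_1).
Here k_2−k_1 = 1.702 d⁻¹ and 1 − D₀(k_2−k_1)/(k_1 L₀) = 1 − 3.58×1.702/(0.298×28.9) = 0.2925, so
t_c = ln(6.711 × 0.2925) / 1.702 = 0.6745 / 1.702 = 0.3963 d.
D_c = (k_1/k_2) L₀ e^(−k_1 t_c) = (0.298/2.00) × 28.9 × e^(−0.298×0.3963) = 0.1490 × 28.9 × 0.8886 = 3.826 mg/L.
Minimum DO = C_s − D_c = 10.1 − 3.826 = 6.274 mg/L.
x_c = v t_c = 0.238 m/s × 0.3963 d × 86400 s/d = 8149 m ≈ 8.15 km.

t_c ≈ 0.396 d; D_c ≈ 3.83 mg/L; min DO ≈ 6.27 mg/L; x_c ≈ 8.15 km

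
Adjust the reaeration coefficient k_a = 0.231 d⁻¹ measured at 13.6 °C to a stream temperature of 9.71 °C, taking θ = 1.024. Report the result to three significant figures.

k_a(T₂) = k_a(T₁) · θ^(T₂−T₁) = 0.231 × 1.024^(9.71−13.6)
= 0.231 × 1.024^-3.89 = 0.231 × 0.9119 = 0.2106 d⁻¹.

k_a ≈ 0.211 d⁻¹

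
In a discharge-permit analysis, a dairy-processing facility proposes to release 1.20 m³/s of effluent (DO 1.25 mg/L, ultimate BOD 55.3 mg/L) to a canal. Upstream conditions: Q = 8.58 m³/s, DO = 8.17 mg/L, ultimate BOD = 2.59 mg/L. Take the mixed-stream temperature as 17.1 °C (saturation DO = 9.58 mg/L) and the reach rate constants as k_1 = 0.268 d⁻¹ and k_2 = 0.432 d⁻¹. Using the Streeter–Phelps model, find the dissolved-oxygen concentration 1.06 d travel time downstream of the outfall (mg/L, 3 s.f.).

DO ≈ 6.37 mg/L

Mixed DO = (8.58×8.17 + 1.20×1.25)/(8.58+1.20) = 71.60/9.780 = 7.321 mg/L.
Mixed L₀ = (8.58×2.59 + 1.20×55.3)/(9.780) = 88.58/9.780 = 9.057 mg/L.
Initial deficit D₀ = C_s − DO₀ = 9.58 − 7.321 = 2.259 mg/L.
D(1.06) = [0.268×9.057/(0.432−0.268)](e^(−0.268×1.06) − e^(−0.432×1.06)) + 2.259 e^(−0.432×1.06)
= 14.80 × (0.7527 − 0.6326) + 2.259 × 0.6326 = 3.207 mg/L.
DO = 9.58 − 3.207 = 6.373 mg/L.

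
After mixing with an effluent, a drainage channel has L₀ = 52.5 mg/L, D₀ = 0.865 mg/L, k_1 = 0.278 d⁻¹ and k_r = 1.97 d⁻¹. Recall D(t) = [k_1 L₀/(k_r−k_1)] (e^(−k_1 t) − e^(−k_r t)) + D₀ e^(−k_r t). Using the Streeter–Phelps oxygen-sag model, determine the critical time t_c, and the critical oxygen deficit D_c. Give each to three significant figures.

t_c = [1/(k_r−k_1)] ln[(k_r/k_1)(1 − D₀(k_r−k_1)/(k_1 L₀))]
= [1/(1.97−0.278)] ln[(1.97/0.278)(1 − 0.865×1.692/(0.278×52.5))]
= (1/1.692) ln[7.086 × 0.8997] = 0.5910 × ln(6.376) = 0.5910 × 1.852 = 1.095 d.
D_c = (k_1/k_r) L₀ e^(−k_1 t_c) = (0.278/1.97) × 52.5 × e^(−0.278×1.095) = 0.1411 × 52.5 × 0.7376 = 5.465 mg/L.

t_c ≈ 1.09 d; D_c ≈ 5.46 mg/L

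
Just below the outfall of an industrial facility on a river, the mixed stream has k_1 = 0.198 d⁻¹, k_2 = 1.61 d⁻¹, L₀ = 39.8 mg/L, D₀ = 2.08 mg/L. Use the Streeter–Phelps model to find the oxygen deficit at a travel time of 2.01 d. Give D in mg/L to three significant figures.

k_1 L₀/(k_2−k_1) = 0.198×39.8/(1.61−0.198) = 7.880/1.412 = 5.581 mg/L.
e^(−k_1 t) = e^(−0.198×2.010) = 0.6717; e^(−k_2 t) = e^(−1.61×2.010) = 0.03932.
D = 5.581 × (0.6717 − 0.03932) + 2.08 × 0.03932 = 3.529 + 0.08178 = 3.611 mg/L.

D ≈ 3.61 mg/L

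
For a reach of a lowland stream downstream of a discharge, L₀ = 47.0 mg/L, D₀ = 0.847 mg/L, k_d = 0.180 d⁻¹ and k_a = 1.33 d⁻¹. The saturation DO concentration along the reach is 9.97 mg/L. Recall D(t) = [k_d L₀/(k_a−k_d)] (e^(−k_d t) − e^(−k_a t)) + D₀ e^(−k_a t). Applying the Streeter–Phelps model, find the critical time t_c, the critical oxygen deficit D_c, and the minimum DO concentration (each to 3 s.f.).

With k_a/k_d = 7.389 and 1 − D₀(k_a−k_d)/(k_d L₀) = 0.8849,
t_c = ln(7.389 × 0.8849) / (1.33 − 0.180) = ln(6.538) / 1.150 = 1.878/1.150 = 1.633 d.
D_c = (k_d/k_a) L₀ e^(−k_d t_c) = (0.180/1.33) × 47.0 × e^(−0.180×1.633) = 0.1353 × 47.0 × 0.7454 = 4.741 mg/L.
Minimum DO = C_s − D_c = 9.97 − 4.741 = 5.229 mg/L.

t_c ≈ 1.63 d; D_c ≈ 4.74 mg/L; min DO ≈ 5.23 mg/L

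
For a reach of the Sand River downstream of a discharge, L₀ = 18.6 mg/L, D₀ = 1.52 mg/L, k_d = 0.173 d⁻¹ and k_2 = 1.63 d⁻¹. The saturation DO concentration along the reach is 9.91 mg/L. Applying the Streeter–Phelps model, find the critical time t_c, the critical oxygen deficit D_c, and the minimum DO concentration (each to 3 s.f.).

t_c ≈ 0.740 d; D_c ≈ 1.74 mg/L; min DO ≈ 8.17 mg/L

t_c = [1/(k_2−k_d)] ln[(k_2/k_d)(1 − D₀(k_2−k_d)/(k_d L₀))]
= [1/(1.63−0.173)] ln[(1.63/0.173)(1 − 1.52×1.457/(0.173×18.6))]
= (1/1.457) ln[9.422 × 0.3118] = 0.6863 × ln(2.937) = 0.6863 × 1.078 = 0.7395 d.
D_c = (k_d/k_2) L₀ e^(−k_d t_c) = (0.173/1.63) × 18.6 × e^(−0.173×0.7395) = 0.1061 × 18.6 × 0.8799 = 1.737 mg/L.
Minimum DO = C_s − D_c = 9.91 − 1.737 = 8.173 mg/L.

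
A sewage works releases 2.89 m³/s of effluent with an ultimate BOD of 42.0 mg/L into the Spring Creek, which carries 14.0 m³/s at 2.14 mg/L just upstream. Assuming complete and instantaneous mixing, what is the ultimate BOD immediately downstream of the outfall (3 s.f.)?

Flow-weighted mixing: C = (Q_r C_r + Q_w C_w)/(Q_r + Q_w)
= (14.0×2.14 + 2.89×42.0)/(14.0 + 2.89) = 151.3/16.89 = 8.960 mg/L.

8.96 mg/L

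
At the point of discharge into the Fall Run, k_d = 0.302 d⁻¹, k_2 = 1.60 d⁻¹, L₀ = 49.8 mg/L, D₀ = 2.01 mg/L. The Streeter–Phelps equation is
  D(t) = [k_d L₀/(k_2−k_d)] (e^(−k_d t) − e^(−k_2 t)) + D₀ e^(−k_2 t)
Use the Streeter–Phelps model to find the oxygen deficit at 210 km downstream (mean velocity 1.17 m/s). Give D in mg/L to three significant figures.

D ≈ 5.84 mg/L

Travel time t = x/v = 210 km / (1.17 m/s) = 210000 m / 1.17 m/s = 179500 s = 2.077 d.
k_d L₀/(k_2−k_d) = 0.302×49.8/(1.60−0.302) = 15.04/1.298 = 11.59 mg/L.
e^(−k_d t) = e^(−0.302×2.077) = 0.5340; e^(−k_2 t) = e^(−1.60×2.077) = 0.03601.
D = 11.59 × (0.5340 − 0.03601) + 2.01 × 0.03601 = 5.770 + 0.07239 = 5.842 mg/L.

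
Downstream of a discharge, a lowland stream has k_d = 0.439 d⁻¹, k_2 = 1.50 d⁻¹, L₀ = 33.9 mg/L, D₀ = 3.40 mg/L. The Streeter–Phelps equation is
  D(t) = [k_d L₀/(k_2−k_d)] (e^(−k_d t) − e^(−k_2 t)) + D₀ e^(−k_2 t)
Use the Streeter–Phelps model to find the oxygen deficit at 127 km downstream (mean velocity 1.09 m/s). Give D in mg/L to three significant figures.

Travel time t = x/v = 127 km / (1.09 m/s) = 127000 m / 1.09 m/s = 116500 s = 1.349 d.
k_d L₀/(k_2−k_d) = 0.439×33.9/(1.50−0.439) = 14.88/1.061 = 14.03 mg/L.
e^(−k_d t) = e^(−0.439×1.349) = 0.5532; e^(−k_2 t) = e^(−1.50×1.349) = 0.1323.
D = 14.03 × (0.5532 − 0.1323) + 3.40 × 0.1323 = 5.904 + 0.4498 = 6.354 mg/L.

D ≈ 6.35 mg/L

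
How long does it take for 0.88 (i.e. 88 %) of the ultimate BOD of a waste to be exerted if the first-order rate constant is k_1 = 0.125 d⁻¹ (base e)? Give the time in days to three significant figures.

t ≈ 17.0 d

y/L₀ = 1 − e^(−k_1 t) = 0.88 ⇒ e^(−k_1 t) = 0.120
t = −ln(0.120) / 0.125 = 2.120 / 0.125 = 16.96 d.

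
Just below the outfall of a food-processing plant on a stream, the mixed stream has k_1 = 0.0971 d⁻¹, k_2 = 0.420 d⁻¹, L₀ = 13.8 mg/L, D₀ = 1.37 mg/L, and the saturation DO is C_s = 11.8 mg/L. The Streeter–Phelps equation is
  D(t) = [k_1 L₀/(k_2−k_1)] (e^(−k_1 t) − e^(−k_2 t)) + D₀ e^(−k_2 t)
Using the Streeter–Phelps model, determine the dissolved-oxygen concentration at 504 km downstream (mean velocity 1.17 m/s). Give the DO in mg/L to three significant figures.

Travel time t = x/v = 504 km / (1.17 m/s) = 504000 m / 1.17 m/s = 430800 s = 4.986 d.
k_1 L₀/(k_2−k_1) = 0.0971×13.8/(0.420−0.0971) = 1.340/0.3229 = 4.150 mg/L.
e^(−k_1 t) = e^(−0.0971×4.986) = 0.6162; e^(−k_2 t) = e^(−0.420×4.986) = 0.1232.
D = 4.150 × (0.6162 − 0.1232) + 1.37 × 0.1232 = 2.046 + 0.1688 = 2.215 mg/L.
DO = C_s − D = 11.8 − 2.215 = 9.585 mg/L.

DO ≈ 9.59 mg/L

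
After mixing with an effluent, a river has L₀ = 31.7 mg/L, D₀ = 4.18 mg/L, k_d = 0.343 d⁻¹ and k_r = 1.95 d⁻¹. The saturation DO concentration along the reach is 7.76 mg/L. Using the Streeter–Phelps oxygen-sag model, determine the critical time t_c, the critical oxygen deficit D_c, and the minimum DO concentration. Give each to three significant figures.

With k_r/k_d = 5.685 and 1 − D₀(k_r−k_d)/(k_d L₀) = 0.3822,
t_c = ln(5.685 × 0.3822) / (1.95 − 0.343) = ln(2.173) / 1.607 = 0.7761/1.607 = 0.4829 d.
L(t_c) = L₀ e^(−k_d t_c) = 31.7 × 0.8473 = 26.86 mg/L, and at the critical point k_r D_c = k_d L, so D_c = (0.343/1.95) × 26.86 = 4.725 mg/L.
Minimum DO = C_s − D_c = 7.76 − 4.725 = 3.035 mg/L.

t_c ≈ 0.483 d; D_c ≈ 4.72 mg/L; min DO ≈ 3.04 mg/L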